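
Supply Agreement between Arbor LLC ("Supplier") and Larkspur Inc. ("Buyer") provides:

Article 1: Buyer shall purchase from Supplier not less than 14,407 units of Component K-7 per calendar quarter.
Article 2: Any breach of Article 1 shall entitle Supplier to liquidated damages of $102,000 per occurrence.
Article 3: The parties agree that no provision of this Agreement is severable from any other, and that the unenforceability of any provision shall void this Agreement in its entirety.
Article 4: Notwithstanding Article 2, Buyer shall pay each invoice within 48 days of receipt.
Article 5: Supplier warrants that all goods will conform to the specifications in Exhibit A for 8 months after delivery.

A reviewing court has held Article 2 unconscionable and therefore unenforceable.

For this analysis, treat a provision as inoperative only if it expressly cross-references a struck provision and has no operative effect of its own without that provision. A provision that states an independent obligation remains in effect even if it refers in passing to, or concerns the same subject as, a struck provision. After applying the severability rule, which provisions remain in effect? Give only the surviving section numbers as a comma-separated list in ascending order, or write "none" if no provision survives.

none

Article 2 is struck. No other provision's operative terms depend on Article 2. Article 3 provides that the Agreement is not severable, so the invalidity of any one provision voids the entire Agreement. No provision of the Agreement survives.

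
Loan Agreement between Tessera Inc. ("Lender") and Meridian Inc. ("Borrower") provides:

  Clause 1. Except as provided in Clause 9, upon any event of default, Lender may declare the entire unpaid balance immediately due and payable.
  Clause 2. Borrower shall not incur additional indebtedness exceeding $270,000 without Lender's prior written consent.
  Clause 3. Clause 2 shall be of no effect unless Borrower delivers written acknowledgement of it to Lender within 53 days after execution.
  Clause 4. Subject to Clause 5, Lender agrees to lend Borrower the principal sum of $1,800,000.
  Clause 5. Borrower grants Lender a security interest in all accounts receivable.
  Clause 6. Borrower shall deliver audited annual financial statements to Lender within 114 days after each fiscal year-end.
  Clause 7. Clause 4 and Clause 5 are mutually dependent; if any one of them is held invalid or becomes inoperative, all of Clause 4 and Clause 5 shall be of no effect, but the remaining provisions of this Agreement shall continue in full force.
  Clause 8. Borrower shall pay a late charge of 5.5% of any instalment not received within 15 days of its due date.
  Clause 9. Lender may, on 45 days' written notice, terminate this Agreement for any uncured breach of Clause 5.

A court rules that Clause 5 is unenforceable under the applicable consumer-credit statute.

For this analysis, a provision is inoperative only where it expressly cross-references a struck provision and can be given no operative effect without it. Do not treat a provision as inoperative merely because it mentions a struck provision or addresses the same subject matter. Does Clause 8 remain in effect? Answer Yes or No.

Yes

Clause 5 is struck. The only function of Clause 9 is the termination right for breach of Clause 5, so it cannot stand once Clause 5 is removed. Clause 1 mentions Clause 9 but its own obligation stands independently of Clause 9, so Clause 1 is not affected. Clause 7 declares Clause 4 and Clause 5 mutually dependent; since one of them has fallen, all of them are of no effect. That brings down Clause 4 as well. The remainder continues in force under Clause 7. The provisions still in force are Clause 1, Clause 2, Clause 3, Clause 6, Clause 7, and Clause 8. Clause 8 is among the surviving provisions, so the answer is yes.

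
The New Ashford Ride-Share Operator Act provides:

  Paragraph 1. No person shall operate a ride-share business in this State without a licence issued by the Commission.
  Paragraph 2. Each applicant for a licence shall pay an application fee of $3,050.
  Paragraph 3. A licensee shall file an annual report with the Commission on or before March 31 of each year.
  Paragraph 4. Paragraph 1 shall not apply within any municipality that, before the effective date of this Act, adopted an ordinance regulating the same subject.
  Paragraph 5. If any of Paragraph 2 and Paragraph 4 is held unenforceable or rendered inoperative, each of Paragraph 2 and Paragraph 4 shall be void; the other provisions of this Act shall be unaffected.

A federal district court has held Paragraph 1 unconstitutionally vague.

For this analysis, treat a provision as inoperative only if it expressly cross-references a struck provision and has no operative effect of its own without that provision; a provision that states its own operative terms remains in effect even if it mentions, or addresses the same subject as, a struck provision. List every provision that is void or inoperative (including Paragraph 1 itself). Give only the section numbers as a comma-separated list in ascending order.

Paragraph 1 is struck. Paragraph 4 operates only by reference to Paragraph 1, so it falls with Paragraph 1. Paragraph 5 declares Paragraph 2 and Paragraph 4 mutually dependent; since one of them has fallen, all of them are of no effect. That brings down Paragraph 2 as well. The remainder continues in force under Paragraph 5. That leaves Paragraph 3 and Paragraph 5 in effect.

1, 2, 4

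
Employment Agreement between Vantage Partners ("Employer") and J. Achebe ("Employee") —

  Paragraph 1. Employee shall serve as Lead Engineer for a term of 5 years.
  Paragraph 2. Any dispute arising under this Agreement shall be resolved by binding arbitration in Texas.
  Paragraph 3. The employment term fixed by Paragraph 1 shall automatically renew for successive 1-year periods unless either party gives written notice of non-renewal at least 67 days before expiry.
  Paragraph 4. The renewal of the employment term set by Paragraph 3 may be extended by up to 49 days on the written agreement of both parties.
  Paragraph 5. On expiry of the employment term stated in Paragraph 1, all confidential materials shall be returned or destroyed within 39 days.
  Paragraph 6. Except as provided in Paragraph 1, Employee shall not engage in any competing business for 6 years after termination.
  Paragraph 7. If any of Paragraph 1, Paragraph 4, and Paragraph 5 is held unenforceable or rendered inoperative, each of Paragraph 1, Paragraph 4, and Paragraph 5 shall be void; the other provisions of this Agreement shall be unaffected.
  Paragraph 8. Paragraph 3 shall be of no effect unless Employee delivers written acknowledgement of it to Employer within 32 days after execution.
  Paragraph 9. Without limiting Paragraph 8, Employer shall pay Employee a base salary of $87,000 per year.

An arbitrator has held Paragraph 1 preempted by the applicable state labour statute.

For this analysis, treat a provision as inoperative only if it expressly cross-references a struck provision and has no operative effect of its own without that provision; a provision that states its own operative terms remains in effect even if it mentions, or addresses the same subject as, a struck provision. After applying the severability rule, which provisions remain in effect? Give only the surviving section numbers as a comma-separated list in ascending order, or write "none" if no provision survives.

2, 6, 7, 9

Paragraph 1 is struck. Paragraph 3 does nothing except set the renewal of the employment term by reference to Paragraph 1; with Paragraph 1 gone it has no independent effect and is inoperative. Paragraph 5 has no operative effect of its own apart from Paragraph 1 and is therefore inoperative. Paragraph 4 does nothing except set the extension of the renewal of the employment term by reference to Paragraph 3; with Paragraph 3 gone it has no independent effect and is inoperative. Paragraph 8 operates only by reference to Paragraph 3, so it falls with Paragraph 3. Although Paragraph 9 refers to Paragraph 8, its operative terms do not depend on Paragraph 8, so it remains in effect. Paragraph 6 mentions Paragraph 1 but its own obligation stands independently of Paragraph 1, so Paragraph 6 is not affected. Paragraph 7 declares Paragraph 1, Paragraph 4, and Paragraph 5 mutually dependent; since one of them has fallen, all of them are of no effect. The remainder continues in force under Paragraph 7. Paragraph 2, Paragraph 6, Paragraph 7, and Paragraph 9 remain in effect.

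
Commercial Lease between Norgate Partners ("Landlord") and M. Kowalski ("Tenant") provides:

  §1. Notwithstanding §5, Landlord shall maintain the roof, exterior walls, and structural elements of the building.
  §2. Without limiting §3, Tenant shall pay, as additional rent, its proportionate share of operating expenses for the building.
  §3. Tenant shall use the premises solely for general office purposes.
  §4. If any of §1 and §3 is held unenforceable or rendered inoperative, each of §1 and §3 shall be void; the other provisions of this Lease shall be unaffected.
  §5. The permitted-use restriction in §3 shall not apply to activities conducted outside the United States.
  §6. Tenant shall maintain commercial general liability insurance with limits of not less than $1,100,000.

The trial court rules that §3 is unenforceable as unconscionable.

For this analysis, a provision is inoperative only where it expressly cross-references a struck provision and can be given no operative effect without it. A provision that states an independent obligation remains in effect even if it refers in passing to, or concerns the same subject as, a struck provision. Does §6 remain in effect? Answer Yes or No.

§3 is struck. §5 operates only by reference to §3, so it falls with §3. §2 mentions §3 but its own obligation stands independently of §3, so §2 is not affected. §4 declares §1 and §3 mutually dependent; since one of them has fallen, all of them are of no effect. That brings down §1 as well. The remainder continues in force under §4. That leaves §2, §4, and §6 in effect. §6 is among the surviving provisions, so the answer is yes.

Yes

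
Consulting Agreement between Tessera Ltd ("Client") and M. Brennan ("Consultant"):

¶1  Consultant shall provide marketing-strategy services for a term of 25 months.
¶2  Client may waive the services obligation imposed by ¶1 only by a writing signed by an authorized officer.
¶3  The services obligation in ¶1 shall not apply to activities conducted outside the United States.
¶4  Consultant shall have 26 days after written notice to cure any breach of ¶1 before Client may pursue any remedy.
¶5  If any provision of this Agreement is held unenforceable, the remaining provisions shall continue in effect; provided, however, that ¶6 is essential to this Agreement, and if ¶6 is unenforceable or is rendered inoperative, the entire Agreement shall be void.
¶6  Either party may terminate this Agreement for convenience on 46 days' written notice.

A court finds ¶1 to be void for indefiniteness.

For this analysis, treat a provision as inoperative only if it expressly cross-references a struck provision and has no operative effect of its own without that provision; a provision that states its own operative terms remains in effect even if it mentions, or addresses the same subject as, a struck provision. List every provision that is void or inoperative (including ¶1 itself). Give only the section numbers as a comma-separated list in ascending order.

1, 2, 3, 4

¶1 is struck. ¶2 merely fixes the waiver condition for ¶1; with ¶1 gone it has nothing to operate on and falls away. ¶3 operates only by reference to ¶1, so it falls with ¶1. ¶4 merely fixes the cure period for breach of ¶1; with ¶1 gone it has nothing to operate on and falls away. ¶5 makes ¶6 an essential term, but ¶6 is unaffected, so the severability proviso in ¶5 preserves the remaining provisions. The provisions still in force are ¶5 and ¶6.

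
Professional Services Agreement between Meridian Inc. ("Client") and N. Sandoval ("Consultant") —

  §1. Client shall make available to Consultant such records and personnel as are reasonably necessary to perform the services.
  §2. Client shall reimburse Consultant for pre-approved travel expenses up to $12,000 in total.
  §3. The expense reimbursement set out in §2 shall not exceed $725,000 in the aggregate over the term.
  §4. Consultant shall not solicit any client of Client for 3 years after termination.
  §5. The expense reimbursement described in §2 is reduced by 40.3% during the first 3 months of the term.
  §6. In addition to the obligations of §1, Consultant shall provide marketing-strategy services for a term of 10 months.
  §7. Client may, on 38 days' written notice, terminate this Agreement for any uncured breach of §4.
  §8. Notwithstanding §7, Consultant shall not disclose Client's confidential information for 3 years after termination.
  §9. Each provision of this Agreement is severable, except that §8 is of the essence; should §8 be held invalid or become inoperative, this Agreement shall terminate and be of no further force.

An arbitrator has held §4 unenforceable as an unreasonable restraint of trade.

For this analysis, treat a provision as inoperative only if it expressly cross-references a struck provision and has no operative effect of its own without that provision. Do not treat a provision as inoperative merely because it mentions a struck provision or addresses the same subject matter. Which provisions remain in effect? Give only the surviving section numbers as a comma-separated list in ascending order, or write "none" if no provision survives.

1, 2, 3, 5, 6, 8, 9

§4 is struck. §7 has no operative effect of its own apart from §4 and is therefore inoperative. Although §8 refers to §7, its operative terms do not depend on §7, so it remains in effect. §9 makes §8 an essential term, but §8 is unaffected, so the severability proviso in §9 preserves the remaining provisions. That leaves §1, §2, §3, §5, §6, §8, and §9 in effect.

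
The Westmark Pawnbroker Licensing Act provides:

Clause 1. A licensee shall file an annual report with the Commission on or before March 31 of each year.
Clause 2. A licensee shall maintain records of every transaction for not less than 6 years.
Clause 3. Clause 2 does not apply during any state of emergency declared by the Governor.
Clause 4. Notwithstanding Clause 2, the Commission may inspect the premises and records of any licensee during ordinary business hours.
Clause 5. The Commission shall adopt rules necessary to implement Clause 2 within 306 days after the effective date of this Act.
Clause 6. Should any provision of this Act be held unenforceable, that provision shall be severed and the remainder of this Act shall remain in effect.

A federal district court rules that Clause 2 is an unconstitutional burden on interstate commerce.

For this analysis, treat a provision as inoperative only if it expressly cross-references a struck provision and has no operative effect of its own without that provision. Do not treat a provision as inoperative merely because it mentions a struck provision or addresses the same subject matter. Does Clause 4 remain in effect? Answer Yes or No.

Yes

Clause 2 is struck. Clause 3 has no operative effect of its own apart from Clause 2 and is therefore inoperative. The only function of Clause 5 is the rulemaking mandate for Clause 2, so it cannot stand once Clause 2 is removed. Clause 4 mentions Clause 2 but its own obligation stands independently of Clause 2, so Clause 4 is not affected. Clause 6 is a severability clause and preserves every provision that can still be given independent effect. The provisions still in force are Clause 1, Clause 4, and Clause 6. Clause 4 is among the surviving provisions, so the answer is yes.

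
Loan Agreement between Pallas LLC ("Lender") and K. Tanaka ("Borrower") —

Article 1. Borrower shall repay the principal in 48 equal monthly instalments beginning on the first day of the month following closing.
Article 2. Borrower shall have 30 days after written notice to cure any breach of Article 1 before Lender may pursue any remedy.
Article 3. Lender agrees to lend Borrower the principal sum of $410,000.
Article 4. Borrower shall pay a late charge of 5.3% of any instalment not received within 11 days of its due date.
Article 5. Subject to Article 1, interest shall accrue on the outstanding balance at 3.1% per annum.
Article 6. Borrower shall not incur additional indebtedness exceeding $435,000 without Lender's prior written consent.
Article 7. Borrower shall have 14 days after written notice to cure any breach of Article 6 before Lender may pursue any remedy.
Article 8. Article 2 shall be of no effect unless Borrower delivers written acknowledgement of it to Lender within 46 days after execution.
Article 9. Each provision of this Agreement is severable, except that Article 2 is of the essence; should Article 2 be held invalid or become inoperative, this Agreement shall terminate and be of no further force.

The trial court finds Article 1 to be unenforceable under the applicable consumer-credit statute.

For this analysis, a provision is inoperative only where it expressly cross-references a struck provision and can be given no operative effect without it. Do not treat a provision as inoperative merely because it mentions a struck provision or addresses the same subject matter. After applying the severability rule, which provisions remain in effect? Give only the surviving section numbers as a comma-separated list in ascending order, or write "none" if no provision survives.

Article 1 is struck. Article 2 operates only by reference to Article 1, so it falls with Article 1. Article 8 merely fixes the acknowledgement condition for Article 2; with Article 2 gone it has nothing to operate on and falls away. Article 9 makes Article 2 an essential term, and Article 2 has been rendered inoperative by the cascade; under Article 9, the entire Agreement is therefore void. No provision of the Agreement survives.

none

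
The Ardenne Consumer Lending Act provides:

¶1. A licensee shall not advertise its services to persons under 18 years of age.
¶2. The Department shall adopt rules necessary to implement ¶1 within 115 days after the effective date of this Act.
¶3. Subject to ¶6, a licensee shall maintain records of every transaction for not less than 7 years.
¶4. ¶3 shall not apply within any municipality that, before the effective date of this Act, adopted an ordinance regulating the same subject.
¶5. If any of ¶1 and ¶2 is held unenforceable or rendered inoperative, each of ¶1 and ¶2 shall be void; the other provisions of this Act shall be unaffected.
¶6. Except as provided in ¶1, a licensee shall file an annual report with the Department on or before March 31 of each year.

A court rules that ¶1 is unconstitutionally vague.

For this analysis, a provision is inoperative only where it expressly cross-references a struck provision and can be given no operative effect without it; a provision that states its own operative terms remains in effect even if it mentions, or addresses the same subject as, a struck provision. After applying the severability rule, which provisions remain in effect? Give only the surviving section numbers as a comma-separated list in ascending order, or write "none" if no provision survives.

3, 4, 5, 6

¶1 is struck. The only function of ¶2 is the rulemaking mandate for ¶1, so it cannot stand once ¶1 is removed. Although ¶6 refers to ¶1, its operative terms do not depend on ¶1, so it remains in effect. ¶5 declares ¶1 and ¶2 mutually dependent; since one of them has fallen, all of them are of no effect. The remainder continues in force under ¶5. The provisions still in force are ¶3, ¶4, ¶5, and ¶6.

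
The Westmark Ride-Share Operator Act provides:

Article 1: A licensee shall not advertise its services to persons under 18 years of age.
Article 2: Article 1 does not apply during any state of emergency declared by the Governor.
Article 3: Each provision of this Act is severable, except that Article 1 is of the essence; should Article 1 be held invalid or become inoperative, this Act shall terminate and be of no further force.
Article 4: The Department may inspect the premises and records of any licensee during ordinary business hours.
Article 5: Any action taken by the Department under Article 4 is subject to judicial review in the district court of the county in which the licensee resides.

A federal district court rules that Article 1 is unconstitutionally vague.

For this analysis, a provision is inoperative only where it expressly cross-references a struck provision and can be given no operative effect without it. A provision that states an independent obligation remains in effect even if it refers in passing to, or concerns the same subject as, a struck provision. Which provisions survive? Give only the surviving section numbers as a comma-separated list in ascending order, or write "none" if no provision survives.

Article 1 is struck. The only function of Article 2 is the emergency suspension of Article 1, so it cannot stand once Article 1 is removed. Article 3 makes Article 1 an essential term, and Article 1 is the provision held invalid; under Article 3, the entire Act is therefore void. No provision of the Act survives.

none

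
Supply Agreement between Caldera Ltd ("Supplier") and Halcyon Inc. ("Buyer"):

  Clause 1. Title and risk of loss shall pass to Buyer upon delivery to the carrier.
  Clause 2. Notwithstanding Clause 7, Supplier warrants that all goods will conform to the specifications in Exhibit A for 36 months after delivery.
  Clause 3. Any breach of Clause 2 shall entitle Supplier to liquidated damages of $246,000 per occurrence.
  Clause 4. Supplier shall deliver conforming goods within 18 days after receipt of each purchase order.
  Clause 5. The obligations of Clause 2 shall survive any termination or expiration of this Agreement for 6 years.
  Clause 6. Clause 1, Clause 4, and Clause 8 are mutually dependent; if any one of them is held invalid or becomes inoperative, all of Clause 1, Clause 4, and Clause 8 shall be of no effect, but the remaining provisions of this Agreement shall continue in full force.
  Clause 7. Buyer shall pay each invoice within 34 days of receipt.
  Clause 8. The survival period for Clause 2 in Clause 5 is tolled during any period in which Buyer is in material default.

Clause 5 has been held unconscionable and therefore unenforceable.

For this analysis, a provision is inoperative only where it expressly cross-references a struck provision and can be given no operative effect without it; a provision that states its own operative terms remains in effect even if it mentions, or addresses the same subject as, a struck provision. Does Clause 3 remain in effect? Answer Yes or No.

Clause 5 is struck. Clause 8 does nothing except set the tolling of the survival period for Clause 2 by reference to Clause 5; with Clause 5 gone it has no independent effect and is inoperative. Clause 6 declares Clause 1, Clause 4, and Clause 8 mutually dependent; since one of them has fallen, all of them are of no effect. That brings down Clause 1 and Clause 4 as well. The remainder continues in force under Clause 6. Clause 2, Clause 3, Clause 6, and Clause 7 remain in effect. Clause 3 is among the surviving provisions, so the answer is yes.

Yes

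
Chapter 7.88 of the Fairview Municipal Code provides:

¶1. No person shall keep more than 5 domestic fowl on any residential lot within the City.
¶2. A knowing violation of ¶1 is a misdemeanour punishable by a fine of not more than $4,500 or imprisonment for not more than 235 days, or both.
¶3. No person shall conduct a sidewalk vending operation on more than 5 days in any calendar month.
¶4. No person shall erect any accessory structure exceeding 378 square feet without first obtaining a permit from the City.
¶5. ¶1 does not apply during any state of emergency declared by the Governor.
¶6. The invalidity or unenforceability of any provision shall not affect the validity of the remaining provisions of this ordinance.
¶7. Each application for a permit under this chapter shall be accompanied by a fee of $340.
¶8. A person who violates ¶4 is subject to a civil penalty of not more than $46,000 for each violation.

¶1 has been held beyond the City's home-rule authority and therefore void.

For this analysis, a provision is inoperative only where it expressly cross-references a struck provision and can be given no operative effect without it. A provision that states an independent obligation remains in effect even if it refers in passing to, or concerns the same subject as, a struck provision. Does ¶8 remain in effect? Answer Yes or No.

Yes

¶1 is struck. The only function of ¶2 is the criminal penalty for violating ¶1, so it cannot stand once ¶1 is removed. ¶5 merely fixes the emergency suspension of ¶1; with ¶1 gone it has nothing to operate on and falls away. Under the severability clause in ¶6, the remaining provisions continue in force. The provisions still in force are ¶3, ¶4, ¶6, ¶7, and ¶8. ¶8 is among the surviving provisions, so the answer is yes.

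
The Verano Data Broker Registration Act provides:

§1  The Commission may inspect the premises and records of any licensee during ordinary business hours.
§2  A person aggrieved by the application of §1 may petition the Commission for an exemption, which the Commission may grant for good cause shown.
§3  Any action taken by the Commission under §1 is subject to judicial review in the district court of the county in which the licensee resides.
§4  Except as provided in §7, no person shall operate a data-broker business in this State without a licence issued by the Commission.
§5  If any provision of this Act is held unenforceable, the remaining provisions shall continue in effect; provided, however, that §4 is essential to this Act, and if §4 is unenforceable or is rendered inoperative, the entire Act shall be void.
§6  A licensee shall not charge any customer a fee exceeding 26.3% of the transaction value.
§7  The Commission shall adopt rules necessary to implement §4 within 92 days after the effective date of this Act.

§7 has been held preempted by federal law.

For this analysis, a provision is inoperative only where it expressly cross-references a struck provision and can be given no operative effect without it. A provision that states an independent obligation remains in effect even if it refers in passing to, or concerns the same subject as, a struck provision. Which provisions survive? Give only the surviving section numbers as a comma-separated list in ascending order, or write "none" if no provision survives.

1, 2, 3, 4, 5, 6

§7 is struck. §4 mentions §7 but its own obligation stands independently of §7, so §4 is not affected. No other provision's operative terms depend on §7. §5 makes §4 an essential term, but §4 is unaffected, so the severability proviso in §5 preserves the remaining provisions. The provisions still in force are §1, §2, §3, §4, §5, and §6.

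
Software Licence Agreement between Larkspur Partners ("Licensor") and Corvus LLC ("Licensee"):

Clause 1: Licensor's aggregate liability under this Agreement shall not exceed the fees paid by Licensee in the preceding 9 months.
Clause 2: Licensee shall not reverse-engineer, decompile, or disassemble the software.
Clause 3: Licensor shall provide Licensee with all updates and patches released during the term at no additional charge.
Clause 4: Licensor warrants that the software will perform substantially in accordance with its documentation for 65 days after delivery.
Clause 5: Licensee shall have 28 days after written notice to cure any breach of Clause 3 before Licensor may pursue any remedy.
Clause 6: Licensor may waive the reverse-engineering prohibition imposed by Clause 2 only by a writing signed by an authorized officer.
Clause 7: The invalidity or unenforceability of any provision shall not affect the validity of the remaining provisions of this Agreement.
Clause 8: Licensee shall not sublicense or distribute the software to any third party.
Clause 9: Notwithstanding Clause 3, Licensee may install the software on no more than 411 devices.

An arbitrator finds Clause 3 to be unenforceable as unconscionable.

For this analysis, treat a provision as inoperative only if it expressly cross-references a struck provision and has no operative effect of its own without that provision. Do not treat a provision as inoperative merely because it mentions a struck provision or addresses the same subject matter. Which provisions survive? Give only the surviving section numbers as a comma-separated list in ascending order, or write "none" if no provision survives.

Clause 3 is struck. Clause 5 operates only by reference to Clause 3, so it falls with Clause 3. Clause 9 mentions Clause 3 but its own obligation stands independently of Clause 3, so Clause 9 is not affected. Clause 7 is a severability clause and preserves every provision that can still be given independent effect. That leaves Clause 1, Clause 2, Clause 4, Clause 6, Clause 7, Clause 8, and Clause 9 in effect.

1, 2, 4, 6, 7, 8, 9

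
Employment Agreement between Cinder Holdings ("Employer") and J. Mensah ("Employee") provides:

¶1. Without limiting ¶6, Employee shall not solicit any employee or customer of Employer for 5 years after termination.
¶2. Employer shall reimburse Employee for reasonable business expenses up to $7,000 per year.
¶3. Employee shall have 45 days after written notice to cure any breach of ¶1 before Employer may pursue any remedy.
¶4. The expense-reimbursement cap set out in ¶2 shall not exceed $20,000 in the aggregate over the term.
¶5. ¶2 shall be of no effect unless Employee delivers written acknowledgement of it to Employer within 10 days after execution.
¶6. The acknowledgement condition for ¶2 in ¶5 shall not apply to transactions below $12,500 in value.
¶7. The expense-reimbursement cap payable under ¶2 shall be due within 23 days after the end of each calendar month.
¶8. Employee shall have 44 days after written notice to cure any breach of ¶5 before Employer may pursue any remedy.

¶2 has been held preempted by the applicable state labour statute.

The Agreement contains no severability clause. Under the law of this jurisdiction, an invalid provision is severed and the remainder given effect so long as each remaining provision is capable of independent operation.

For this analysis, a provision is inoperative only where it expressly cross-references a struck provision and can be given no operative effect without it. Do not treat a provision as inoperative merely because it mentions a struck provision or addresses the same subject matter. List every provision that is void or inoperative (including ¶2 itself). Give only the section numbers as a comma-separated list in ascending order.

¶2 is struck. ¶4 does nothing except set the aggregate cap on the expense-reimbursement cap by reference to ¶2; with ¶2 gone it has no independent effect and is inoperative. The only function of ¶5 is the acknowledgement condition for ¶2, so it cannot stand once ¶2 is removed. ¶7 does nothing except set the payment deadline for the expense-reimbursement cap by reference to ¶2; with ¶2 gone it has no independent effect and is inoperative. The whole of ¶6 is the carve-out from the acknowledgement condition for ¶2, defined by reference to ¶5, so ¶6 cannot stand once ¶5 is removed. ¶8 operates only by reference to ¶5, so it falls with ¶5. ¶1 mentions ¶6 but its own obligation stands independently of ¶6, so ¶1 is not affected. With no severability clause, the stated default rule severs what cannot stand and enforces each remaining provision that can operate on its own. The provisions still in force are ¶1 and ¶3.

2, 4, 5, 6, 7, 8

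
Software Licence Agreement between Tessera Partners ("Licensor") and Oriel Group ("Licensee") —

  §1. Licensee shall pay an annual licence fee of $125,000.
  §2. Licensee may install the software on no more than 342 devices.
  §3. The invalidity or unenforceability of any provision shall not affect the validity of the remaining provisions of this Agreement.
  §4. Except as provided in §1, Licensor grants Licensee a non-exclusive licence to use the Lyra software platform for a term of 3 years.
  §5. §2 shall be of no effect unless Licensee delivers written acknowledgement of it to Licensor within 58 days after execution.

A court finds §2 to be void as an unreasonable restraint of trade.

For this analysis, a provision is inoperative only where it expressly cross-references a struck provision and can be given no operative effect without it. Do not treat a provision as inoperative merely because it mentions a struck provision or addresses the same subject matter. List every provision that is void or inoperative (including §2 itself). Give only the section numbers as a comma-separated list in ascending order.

2, 5

§2 is struck. §5 operates only by reference to §2, so it falls with §2. §3 is a severability clause and preserves every provision that can still be given independent effect. §1, §3, and §4 remain in effect.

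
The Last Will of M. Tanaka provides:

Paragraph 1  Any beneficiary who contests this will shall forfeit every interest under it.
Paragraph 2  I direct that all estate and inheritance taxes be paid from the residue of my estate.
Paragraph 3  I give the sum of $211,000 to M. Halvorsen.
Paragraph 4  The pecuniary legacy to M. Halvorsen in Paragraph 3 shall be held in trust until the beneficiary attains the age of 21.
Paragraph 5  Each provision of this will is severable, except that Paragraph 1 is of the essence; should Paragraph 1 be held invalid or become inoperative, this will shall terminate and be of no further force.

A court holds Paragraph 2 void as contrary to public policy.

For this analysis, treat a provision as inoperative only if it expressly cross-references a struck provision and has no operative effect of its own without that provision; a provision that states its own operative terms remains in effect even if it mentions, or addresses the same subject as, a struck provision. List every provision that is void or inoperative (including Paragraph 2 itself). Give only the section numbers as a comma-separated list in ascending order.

2

Paragraph 2 is struck. Nothing else in the will is defined by reference to Paragraph 2. Paragraph 5 makes Paragraph 1 an essential term, but Paragraph 1 is unaffected, so the severability proviso in Paragraph 5 preserves the remaining provisions. That leaves Paragraph 1, Paragraph 3, Paragraph 4, and Paragraph 5 in effect.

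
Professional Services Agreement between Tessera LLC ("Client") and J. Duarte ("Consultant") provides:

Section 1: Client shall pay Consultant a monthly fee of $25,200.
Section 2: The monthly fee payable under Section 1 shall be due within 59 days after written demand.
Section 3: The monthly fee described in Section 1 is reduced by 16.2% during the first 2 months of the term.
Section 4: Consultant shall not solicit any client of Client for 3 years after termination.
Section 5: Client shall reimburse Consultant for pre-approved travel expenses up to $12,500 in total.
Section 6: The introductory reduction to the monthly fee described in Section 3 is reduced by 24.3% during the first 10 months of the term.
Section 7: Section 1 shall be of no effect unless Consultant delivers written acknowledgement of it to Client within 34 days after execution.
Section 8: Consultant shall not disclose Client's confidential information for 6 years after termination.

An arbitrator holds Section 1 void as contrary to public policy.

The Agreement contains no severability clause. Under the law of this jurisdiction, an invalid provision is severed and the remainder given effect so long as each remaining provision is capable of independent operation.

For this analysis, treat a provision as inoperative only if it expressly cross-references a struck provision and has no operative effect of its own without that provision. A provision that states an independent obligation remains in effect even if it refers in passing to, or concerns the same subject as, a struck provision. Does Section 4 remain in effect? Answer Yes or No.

Yes

Section 1 is struck. The whole of Section 2 is the payment deadline for the monthly fee, defined by reference to Section 1, so Section 2 cannot stand once Section 1 is removed. The whole of Section 3 is the introductory reduction to the monthly fee, defined by reference to Section 1, so Section 3 cannot stand once Section 1 is removed. Section 7 merely fixes the acknowledgement condition for Section 1; with Section 1 gone it has nothing to operate on and falls away. The whole of Section 6 is the introductory reduction to the introductory reduction to the monthly fee, defined by reference to Section 3, so Section 6 cannot stand once Section 3 is removed. Under the stated default rule, only provisions that cannot operate independently fall away; the rest are enforced. The provisions still in force are Section 4, Section 5, and Section 8. Section 4 is among the surviving provisions, so the answer is yes.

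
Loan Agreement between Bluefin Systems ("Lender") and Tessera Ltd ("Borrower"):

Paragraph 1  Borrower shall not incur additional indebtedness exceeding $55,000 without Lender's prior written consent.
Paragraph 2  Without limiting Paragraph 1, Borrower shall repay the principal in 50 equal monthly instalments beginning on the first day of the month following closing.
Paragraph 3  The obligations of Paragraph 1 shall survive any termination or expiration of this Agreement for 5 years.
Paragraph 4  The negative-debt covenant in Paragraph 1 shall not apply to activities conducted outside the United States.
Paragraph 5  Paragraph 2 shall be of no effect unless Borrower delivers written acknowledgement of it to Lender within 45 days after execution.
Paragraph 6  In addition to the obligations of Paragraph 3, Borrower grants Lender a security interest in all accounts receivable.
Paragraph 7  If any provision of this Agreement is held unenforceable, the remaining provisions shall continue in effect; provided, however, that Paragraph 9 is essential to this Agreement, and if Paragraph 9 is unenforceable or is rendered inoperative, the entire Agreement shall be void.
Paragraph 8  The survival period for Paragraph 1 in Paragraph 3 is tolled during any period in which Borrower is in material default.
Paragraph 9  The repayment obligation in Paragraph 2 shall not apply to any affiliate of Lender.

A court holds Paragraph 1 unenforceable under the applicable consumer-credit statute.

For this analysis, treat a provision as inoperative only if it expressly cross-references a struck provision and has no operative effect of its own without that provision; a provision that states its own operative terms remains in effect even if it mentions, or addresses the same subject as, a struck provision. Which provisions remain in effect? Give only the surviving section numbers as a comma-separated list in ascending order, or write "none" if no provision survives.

2, 5, 6, 7, 9

Paragraph 1 is struck. Paragraph 3 merely fixes the survival period for Paragraph 1; with Paragraph 1 gone it has nothing to operate on and falls away. Paragraph 4 does nothing except set the carve-out from the negative-debt covenant by reference to Paragraph 1; with Paragraph 1 gone it has no independent effect and is inoperative. Paragraph 8 operates only by reference to Paragraph 3, so it falls with Paragraph 3. Although Paragraph 6 refers to Paragraph 3, its operative terms do not depend on Paragraph 3, so it remains in effect. Paragraph 2 mentions Paragraph 1 but its own obligation stands independently of Paragraph 1, so Paragraph 2 is not affected. Paragraph 7 makes Paragraph 9 an essential term, but Paragraph 9 is unaffected, so the severability proviso in Paragraph 7 preserves the remaining provisions. The provisions still in force are Paragraph 2, Paragraph 5, Paragraph 6, Paragraph 7, and Paragraph 9.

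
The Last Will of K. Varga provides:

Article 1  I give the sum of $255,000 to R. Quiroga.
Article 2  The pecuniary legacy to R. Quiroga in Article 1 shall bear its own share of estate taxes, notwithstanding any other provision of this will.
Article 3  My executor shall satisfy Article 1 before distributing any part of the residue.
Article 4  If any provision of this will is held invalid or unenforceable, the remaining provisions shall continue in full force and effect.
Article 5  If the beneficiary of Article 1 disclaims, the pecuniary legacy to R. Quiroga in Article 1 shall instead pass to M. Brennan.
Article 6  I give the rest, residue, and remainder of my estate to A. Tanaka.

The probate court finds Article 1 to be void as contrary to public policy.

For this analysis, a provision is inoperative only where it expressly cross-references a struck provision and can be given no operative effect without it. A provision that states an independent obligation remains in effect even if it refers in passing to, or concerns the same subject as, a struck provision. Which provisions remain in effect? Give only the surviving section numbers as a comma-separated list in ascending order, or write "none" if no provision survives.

4, 6

Article 1 is struck. The only function of Article 2 is the tax charge on Article 1, so it cannot stand once Article 1 is removed. The only function of Article 3 is the priority direction for Article 1, so it cannot stand once Article 1 is removed. The only function of Article 5 is the alternative disposition for Article 1, so it cannot stand once Article 1 is removed. Under the severability clause in Article 4, the remaining provisions continue in force. Article 4 and Article 6 remain in effect.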